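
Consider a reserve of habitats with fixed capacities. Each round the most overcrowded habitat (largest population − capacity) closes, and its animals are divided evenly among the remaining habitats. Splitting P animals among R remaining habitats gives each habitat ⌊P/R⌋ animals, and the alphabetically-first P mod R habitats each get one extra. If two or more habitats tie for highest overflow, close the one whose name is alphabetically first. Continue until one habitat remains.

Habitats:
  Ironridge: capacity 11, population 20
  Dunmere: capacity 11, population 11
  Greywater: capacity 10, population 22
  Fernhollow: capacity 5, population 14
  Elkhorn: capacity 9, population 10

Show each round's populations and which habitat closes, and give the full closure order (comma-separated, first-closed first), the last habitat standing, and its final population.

Round 1: Dunmere=11 Elkhorn=10 Fernhollow=14 Greywater=22 Ironridge=20 → close Greywater (overflow 12)
  22÷4 = 5 each, +1 to first 2
Round 2: Dunmere=17 Elkhorn=16 Fernhollow=19 Ironridge=25 → close Fernhollow (overflow 14)
  19÷3 = 6 each, +1 to first 1
Round 3: Dunmere=24 Elkhorn=22 Ironridge=31 → close Ironridge (overflow 20)
  31÷2 = 15 each, +1 to first 1
Round 4: Dunmere=40 Elkhorn=37 → close Dunmere (overflow 29)
  40÷1 = 40 each, +1 to first 0

Closure order: Greywater, Fernhollow, Ironridge, Dunmere
Last habitat: Elkhorn with 77 animals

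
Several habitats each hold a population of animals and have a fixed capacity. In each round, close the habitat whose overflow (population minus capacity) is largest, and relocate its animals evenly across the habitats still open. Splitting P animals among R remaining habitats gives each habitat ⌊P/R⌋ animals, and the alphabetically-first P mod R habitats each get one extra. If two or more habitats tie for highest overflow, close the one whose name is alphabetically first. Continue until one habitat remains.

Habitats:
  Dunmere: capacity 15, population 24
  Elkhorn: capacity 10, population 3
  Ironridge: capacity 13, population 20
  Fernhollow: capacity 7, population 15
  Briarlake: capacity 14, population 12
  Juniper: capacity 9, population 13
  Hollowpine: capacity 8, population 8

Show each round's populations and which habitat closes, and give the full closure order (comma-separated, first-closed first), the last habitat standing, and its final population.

Round 1: Briarlake=12 Dunmere=24 Elkhorn=3 Fernhollow=15 Hollowpine=8 Ironridge=20 Juniper=13 → close Dunmere (overflow 9)
  24÷6 = 4 each, +1 to first 0
Round 2: Briarlake=16 Elkhorn=7 Fernhollow=19 Hollowpine=12 Ironridge=24 Juniper=17 → close Fernhollow (overflow 12)
  19÷5 = 3 each, +1 to first 4
Round 3: Briarlake=20 Elkhorn=11 Hollowpine=16 Ironridge=28 Juniper=20 → close Ironridge (overflow 15)
  28÷4 = 7 each, +1 to first 0
Round 4: Briarlake=27 Elkhorn=18 Hollowpine=23 Juniper=27 → close Juniper (overflow 18)
  27÷3 = 9 each, +1 to first 0
Round 5: Briarlake=36 Elkhorn=27 Hollowpine=32 → close Hollowpine (overflow 24)
  32÷2 = 16 each, +1 to first 0
Round 6: Briarlake=52 Elkhorn=43 → close Briarlake (overflow 38)
  52÷1 = 52 each, +1 to first 0

Closure order: Dunmere, Fernhollow, Ironridge, Juniper, Hollowpine, Briarlake
Last habitat: Elkhorn with 95 animals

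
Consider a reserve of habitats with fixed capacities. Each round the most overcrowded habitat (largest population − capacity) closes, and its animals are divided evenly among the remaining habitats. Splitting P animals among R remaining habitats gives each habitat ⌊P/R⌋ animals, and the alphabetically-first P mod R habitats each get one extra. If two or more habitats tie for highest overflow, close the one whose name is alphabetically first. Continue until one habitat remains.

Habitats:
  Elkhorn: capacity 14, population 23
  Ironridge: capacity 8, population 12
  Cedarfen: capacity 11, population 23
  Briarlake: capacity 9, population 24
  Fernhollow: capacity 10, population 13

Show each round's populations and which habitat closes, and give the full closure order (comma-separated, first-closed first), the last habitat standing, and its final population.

Round 1: Briarlake=24 Cedarfen=23 Elkhorn=23 Fernhollow=13 Ironridge=12 → close Briarlake (overflow 15)
  24÷4 = 6 each, +1 to first 0
Round 2: Cedarfen=29 Elkhorn=29 Fernhollow=19 Ironridge=18 → close Cedarfen (overflow 18)
  29÷3 = 9 each, +1 to first 2
Round 3: Elkhorn=39 Fernhollow=29 Ironridge=27 → close Elkhorn (overflow 25)
  39÷2 = 19 each, +1 to first 1
Round 4: Fernhollow=49 Ironridge=46 → close Fernhollow (overflow 39)
  49÷1 = 49 each, +1 to first 0

Closure order: Briarlake, Cedarfen, Elkhorn, Fernhollow
Last habitat: Ironridge with 95 animals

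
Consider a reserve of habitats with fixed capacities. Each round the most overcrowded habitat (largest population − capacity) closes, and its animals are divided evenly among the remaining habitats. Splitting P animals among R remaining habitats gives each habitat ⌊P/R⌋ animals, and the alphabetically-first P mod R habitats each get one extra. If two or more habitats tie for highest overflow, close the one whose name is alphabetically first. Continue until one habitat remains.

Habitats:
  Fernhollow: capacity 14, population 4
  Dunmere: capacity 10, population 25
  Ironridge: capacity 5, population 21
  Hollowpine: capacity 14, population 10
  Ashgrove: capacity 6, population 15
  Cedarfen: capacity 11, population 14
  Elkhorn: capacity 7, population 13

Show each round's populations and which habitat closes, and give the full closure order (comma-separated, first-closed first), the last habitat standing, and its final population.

Round 1: Ashgrove=15 Cedarfen=14 Dunmere=25 Elkhorn=13 Fernhollow=4 Hollowpine=10 Ironridge=21 → close Ironridge (overflow 16)
  21÷6 = 3 each, +1 to first 3
Round 2: Ashgrove=19 Cedarfen=18 Dunmere=29 Elkhorn=16 Fernhollow=7 Hollowpine=13 → close Dunmere (overflow 19)
  29÷5 = 5 each, +1 to first 4
Round 3: Ashgrove=25 Cedarfen=24 Elkhorn=22 Fernhollow=13 Hollowpine=18 → close Ashgrove (overflow 19)
  25÷4 = 6 each, +1 to first 1
Round 4: Cedarfen=31 Elkhorn=28 Fernhollow=19 Hollowpine=24 → close Elkhorn (overflow 21)
  28÷3 = 9 each, +1 to first 1
Round 5: Cedarfen=41 Fernhollow=28 Hollowpine=33 → close Cedarfen (overflow 30)
  41÷2 = 20 each, +1 to first 1
Round 6: Fernhollow=49 Hollowpine=53 → close Hollowpine (overflow 39)
  53÷1 = 53 each, +1 to first 0

Closure order: Ironridge, Dunmere, Ashgrove, Elkhorn, Cedarfen, Hollowpine
Last habitat: Fernhollow with 102 animals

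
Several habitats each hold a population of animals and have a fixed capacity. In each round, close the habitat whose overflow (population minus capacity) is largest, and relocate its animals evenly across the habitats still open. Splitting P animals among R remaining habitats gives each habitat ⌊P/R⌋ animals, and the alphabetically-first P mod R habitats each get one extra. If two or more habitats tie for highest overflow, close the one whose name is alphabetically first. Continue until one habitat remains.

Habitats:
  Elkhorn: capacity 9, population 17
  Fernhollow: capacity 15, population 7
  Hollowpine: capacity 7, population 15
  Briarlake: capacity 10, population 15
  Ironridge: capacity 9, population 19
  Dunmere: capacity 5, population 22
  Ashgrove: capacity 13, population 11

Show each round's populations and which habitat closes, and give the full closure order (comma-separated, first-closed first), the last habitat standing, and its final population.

Closure order: Dunmere, Ironridge, Elkhorn, Hollowpine, Briarlake, Ashgrove
Last habitat: Fernhollow with 106 animals

Round 1: Ashgrove=11 Briarlake=15 Dunmere=22 Elkhorn=17 Fernhollow=7 Hollowpine=15 Ironridge=19 → close Dunmere (overflow 17)
  22÷6 = 3 each, +1 to first 4
Round 2: Ashgrove=15 Briarlake=19 Elkhorn=21 Fernhollow=11 Hollowpine=18 Ironridge=22 → close Ironridge (overflow 13)
  22÷5 = 4 each, +1 to first 2
Round 3: Ashgrove=20 Briarlake=24 Elkhorn=25 Fernhollow=15 Hollowpine=22 → close Elkhorn (overflow 16)
  25÷4 = 6 each, +1 to first 1
Round 4: Ashgrove=27 Briarlake=30 Fernhollow=21 Hollowpine=28 → close Hollowpine (overflow 21)
  28÷3 = 9 each, +1 to first 1
Round 5: Ashgrove=37 Briarlake=39 Fernhollow=30 → close Briarlake (overflow 29)
  39÷2 = 19 each, +1 to first 1
Round 6: Ashgrove=57 Fernhollow=49 → close Ashgrove (overflow 44)
  57÷1 = 57 each, +1 to first 0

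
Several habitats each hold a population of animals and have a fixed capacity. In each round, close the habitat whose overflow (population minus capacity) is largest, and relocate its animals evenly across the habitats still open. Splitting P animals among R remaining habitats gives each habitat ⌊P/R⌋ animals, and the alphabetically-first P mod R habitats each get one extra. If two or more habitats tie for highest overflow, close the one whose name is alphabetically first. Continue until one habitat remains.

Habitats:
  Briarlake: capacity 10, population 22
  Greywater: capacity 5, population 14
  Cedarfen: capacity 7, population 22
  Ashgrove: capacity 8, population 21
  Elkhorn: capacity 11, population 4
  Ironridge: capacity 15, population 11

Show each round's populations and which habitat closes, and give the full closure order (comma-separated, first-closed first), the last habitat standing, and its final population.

Round 1: Ashgrove=21 Briarlake=22 Cedarfen=22 Elkhorn=4 Greywater=14 Ironridge=11 → close Cedarfen (overflow 15)
  22÷5 = 4 each, +1 to first 2
Round 2: Ashgrove=26 Briarlake=27 Elkhorn=8 Greywater=18 Ironridge=15 → close Ashgrove (overflow 18)
  26÷4 = 6 each, +1 to first 2
Round 3: Briarlake=34 Elkhorn=15 Greywater=24 Ironridge=21 → close Briarlake (overflow 24)
  34÷3 = 11 each, +1 to first 1
Round 4: Elkhorn=27 Greywater=35 Ironridge=32 → close Greywater (overflow 30)
  35÷2 = 17 each, +1 to first 1
Round 5: Elkhorn=45 Ironridge=49 → close Elkhorn (overflow 34)
  45÷1 = 45 each, +1 to first 0

Closure order: Cedarfen, Ashgrove, Briarlake, Greywater, Elkhorn
Last habitat: Ironridge with 94 animals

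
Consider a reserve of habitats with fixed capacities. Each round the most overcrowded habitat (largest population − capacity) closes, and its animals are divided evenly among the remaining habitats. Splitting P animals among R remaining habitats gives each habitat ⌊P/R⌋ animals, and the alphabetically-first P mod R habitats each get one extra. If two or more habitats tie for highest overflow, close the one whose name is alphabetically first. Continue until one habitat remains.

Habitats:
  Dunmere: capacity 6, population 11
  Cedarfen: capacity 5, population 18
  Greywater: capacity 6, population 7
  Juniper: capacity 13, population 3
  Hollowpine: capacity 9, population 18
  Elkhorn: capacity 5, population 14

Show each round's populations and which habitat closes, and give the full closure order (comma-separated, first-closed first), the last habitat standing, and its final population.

Round 1: Cedarfen=18 Dunmere=11 Elkhorn=14 Greywater=7 Hollowpine=18 Juniper=3 → close Cedarfen (overflow 13)
  18÷5 = 3 each, +1 to first 3
Round 2: Dunmere=15 Elkhorn=18 Greywater=11 Hollowpine=21 Juniper=6 → close Elkhorn (overflow 13)
  18÷4 = 4 each, +1 to first 2
Round 3: Dunmere=20 Greywater=16 Hollowpine=25 Juniper=10 → close Hollowpine (overflow 16)
  25÷3 = 8 each, +1 to first 1
Round 4: Dunmere=29 Greywater=24 Juniper=18 → close Dunmere (overflow 23)
  29÷2 = 14 each, +1 to first 1
Round 5: Greywater=39 Juniper=32 → close Greywater (overflow 33)
  39÷1 = 39 each, +1 to first 0

Closure order: Cedarfen, Elkhorn, Hollowpine, Dunmere, Greywater
Last habitat: Juniper with 71 animals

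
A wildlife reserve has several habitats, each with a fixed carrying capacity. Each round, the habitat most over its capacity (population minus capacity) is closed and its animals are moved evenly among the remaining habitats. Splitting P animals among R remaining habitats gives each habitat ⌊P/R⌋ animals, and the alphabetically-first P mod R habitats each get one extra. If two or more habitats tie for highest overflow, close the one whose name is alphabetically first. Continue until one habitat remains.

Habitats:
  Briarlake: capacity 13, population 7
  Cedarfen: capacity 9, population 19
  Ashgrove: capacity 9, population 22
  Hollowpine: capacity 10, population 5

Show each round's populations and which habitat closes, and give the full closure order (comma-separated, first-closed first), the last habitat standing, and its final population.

Closure order: Ashgrove, Cedarfen, Briarlake
Last habitat: Hollowpine with 53 animals

Round 1: Ashgrove=22 Briarlake=7 Cedarfen=19 Hollowpine=5 → close Ashgrove (overflow 13)
  22÷3 = 7 each, +1 to first 1
Round 2: Briarlake=15 Cedarfen=26 Hollowpine=12 → close Cedarfen (overflow 17)
  26÷2 = 13 each, +1 to first 0
Round 3: Briarlake=28 Hollowpine=25 → close Briarlake (overflow 15)
  28÷1 = 28 each, +1 to first 0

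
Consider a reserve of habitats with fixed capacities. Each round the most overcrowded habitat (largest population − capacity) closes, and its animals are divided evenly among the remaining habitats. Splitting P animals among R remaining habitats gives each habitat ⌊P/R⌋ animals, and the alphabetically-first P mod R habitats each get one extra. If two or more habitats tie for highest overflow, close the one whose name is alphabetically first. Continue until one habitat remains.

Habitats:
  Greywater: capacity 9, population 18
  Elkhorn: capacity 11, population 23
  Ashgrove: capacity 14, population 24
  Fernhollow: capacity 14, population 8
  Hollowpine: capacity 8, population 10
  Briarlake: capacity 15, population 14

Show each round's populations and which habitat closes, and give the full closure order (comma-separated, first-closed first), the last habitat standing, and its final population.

Closure order: Elkhorn, Ashgrove, Greywater, Briarlake, Hollowpine
Last habitat: Fernhollow with 97 animals

Round 1: Ashgrove=24 Briarlake=14 Elkhorn=23 Fernhollow=8 Greywater=18 Hollowpine=10 → close Elkhorn (overflow 12)
  23÷5 = 4 each, +1 to first 3
Round 2: Ashgrove=29 Briarlake=19 Fernhollow=13 Greywater=22 Hollowpine=14 → close Ashgrove (overflow 15)
  29÷4 = 7 each, +1 to first 1
Round 3: Briarlake=27 Fernhollow=20 Greywater=29 Hollowpine=21 → close Greywater (overflow 20)
  29÷3 = 9 each, +1 to first 2
Round 4: Briarlake=37 Fernhollow=30 Hollowpine=30 → close Briarlake (overflow 22)
  37÷2 = 18 each, +1 to first 1
Round 5: Fernhollow=49 Hollowpine=48 → close Hollowpine (overflow 40)
  48÷1 = 48 each, +1 to first 0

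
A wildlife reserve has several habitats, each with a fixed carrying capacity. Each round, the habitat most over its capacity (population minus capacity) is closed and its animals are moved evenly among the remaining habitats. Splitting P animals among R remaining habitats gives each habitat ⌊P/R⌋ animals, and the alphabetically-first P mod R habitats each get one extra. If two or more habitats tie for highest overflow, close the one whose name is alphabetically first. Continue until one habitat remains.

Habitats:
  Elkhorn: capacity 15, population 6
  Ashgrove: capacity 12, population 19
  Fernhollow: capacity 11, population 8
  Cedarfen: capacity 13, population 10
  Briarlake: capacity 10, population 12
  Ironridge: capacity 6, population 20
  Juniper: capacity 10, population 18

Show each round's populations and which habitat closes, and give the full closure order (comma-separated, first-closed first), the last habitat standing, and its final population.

Round 1: Ashgrove=19 Briarlake=12 Cedarfen=10 Elkhorn=6 Fernhollow=8 Ironridge=20 Juniper=18 → close Ironridge (overflow 14)
  20÷6 = 3 each, +1 to first 2
Round 2: Ashgrove=23 Briarlake=16 Cedarfen=13 Elkhorn=9 Fernhollow=11 Juniper=21 → close Ashgrove (overflow 11)
  23÷5 = 4 each, +1 to first 3
Round 3: Briarlake=21 Cedarfen=18 Elkhorn=14 Fernhollow=15 Juniper=25 → close Juniper (overflow 15)
  25÷4 = 6 each, +1 to first 1
Round 4: Briarlake=28 Cedarfen=24 Elkhorn=20 Fernhollow=21 → close Briarlake (overflow 18)
  28÷3 = 9 each, +1 to first 1
Round 5: Cedarfen=34 Elkhorn=29 Fernhollow=30 → close Cedarfen (overflow 21)
  34÷2 = 17 each, +1 to first 0
Round 6: Elkhorn=46 Fernhollow=47 → close Fernhollow (overflow 36)
  47÷1 = 47 each, +1 to first 0

Closure order: Ironridge, Ashgrove, Juniper, Briarlake, Cedarfen, Fernhollow
Last habitat: Elkhorn with 93 animals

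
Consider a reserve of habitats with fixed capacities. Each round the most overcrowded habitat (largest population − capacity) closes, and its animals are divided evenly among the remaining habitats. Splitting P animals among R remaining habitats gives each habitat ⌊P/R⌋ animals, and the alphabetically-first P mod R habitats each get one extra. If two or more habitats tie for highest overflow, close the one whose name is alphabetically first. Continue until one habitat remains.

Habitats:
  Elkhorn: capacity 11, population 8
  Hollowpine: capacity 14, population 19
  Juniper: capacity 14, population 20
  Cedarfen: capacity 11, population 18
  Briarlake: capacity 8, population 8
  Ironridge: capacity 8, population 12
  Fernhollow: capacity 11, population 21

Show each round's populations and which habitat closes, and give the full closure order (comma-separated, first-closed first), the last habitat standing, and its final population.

Round 1: Briarlake=8 Cedarfen=18 Elkhorn=8 Fernhollow=21 Hollowpine=19 Ironridge=12 Juniper=20 → close Fernhollow (overflow 10)
  21÷6 = 3 each, +1 to first 3
Round 2: Briarlake=12 Cedarfen=22 Elkhorn=12 Hollowpine=22 Ironridge=15 Juniper=23 → close Cedarfen (overflow 11)
  22÷5 = 4 each, +1 to first 2
Round 3: Briarlake=17 Elkhorn=17 Hollowpine=26 Ironridge=19 Juniper=27 → close Juniper (overflow 13)
  27÷4 = 6 each, +1 to first 3
Round 4: Briarlake=24 Elkhorn=24 Hollowpine=33 Ironridge=25 → close Hollowpine (overflow 19)
  33÷3 = 11 each, +1 to first 0
Round 5: Briarlake=35 Elkhorn=35 Ironridge=36 → close Ironridge (overflow 28)
  36÷2 = 18 each, +1 to first 0
Round 6: Briarlake=53 Elkhorn=53 → close Briarlake (overflow 45)
  53÷1 = 53 each, +1 to first 0

Closure order: Fernhollow, Cedarfen, Juniper, Hollowpine, Ironridge, Briarlake
Last habitat: Elkhorn with 106 animals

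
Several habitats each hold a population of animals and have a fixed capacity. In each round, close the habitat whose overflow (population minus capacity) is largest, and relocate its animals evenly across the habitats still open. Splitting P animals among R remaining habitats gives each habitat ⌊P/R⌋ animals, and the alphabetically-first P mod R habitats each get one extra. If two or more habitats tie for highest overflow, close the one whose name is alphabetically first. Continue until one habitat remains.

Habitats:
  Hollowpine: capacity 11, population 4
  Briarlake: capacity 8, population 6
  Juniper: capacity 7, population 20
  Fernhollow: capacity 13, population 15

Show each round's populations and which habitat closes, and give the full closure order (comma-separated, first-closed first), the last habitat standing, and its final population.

Closure order: Juniper, Fernhollow, Briarlake
Last habitat: Hollowpine with 45 animals

Round 1: Briarlake=6 Fernhollow=15 Hollowpine=4 Juniper=20 → close Juniper (overflow 13)
  20÷3 = 6 each, +1 to first 2
Round 2: Briarlake=13 Fernhollow=22 Hollowpine=10 → close Fernhollow (overflow 9)
  22÷2 = 11 each, +1 to first 0
Round 3: Briarlake=24 Hollowpine=21 → close Briarlake (overflow 16)
  24÷1 = 24 each, +1 to first 0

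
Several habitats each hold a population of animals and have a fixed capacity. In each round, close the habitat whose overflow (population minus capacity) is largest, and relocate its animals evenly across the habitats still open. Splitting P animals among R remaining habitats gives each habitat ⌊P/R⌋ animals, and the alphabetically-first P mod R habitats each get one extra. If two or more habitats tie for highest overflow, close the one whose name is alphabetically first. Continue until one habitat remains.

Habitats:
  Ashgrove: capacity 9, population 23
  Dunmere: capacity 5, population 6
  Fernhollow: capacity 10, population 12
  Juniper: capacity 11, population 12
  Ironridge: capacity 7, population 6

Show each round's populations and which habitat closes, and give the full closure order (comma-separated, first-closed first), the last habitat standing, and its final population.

Round 1: Ashgrove=23 Dunmere=6 Fernhollow=12 Ironridge=6 Juniper=12 → close Ashgrove (overflow 14)
  23÷4 = 5 each, +1 to first 3
Round 2: Dunmere=12 Fernhollow=18 Ironridge=12 Juniper=17 → close Fernhollow (overflow 8)
  18÷3 = 6 each, +1 to first 0
Round 3: Dunmere=18 Ironridge=18 Juniper=23 → close Dunmere (overflow 13)
  18÷2 = 9 each, +1 to first 0
Round 4: Ironridge=27 Juniper=32 → close Juniper (overflow 21)
  32÷1 = 32 each, +1 to first 0

Closure order: Ashgrove, Fernhollow, Dunmere, Juniper
Last habitat: Ironridge with 59 animals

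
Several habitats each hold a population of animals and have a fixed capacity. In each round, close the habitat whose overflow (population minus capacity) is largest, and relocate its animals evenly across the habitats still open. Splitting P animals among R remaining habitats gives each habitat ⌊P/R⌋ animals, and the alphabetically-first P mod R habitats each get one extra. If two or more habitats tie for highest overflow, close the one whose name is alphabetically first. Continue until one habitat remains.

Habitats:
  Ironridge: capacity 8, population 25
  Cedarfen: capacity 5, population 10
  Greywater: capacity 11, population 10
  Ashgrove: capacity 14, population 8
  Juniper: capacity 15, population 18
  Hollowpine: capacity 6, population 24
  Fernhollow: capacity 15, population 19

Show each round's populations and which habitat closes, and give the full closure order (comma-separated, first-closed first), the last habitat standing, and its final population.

Round 1: Ashgrove=8 Cedarfen=10 Fernhollow=19 Greywater=10 Hollowpine=24 Ironridge=25 Juniper=18 → close Hollowpine (overflow 18)
  24÷6 = 4 each, +1 to first 0
Round 2: Ashgrove=12 Cedarfen=14 Fernhollow=23 Greywater=14 Ironridge=29 Juniper=22 → close Ironridge (overflow 21)
  29÷5 = 5 each, +1 to first 4
Round 3: Ashgrove=18 Cedarfen=20 Fernhollow=29 Greywater=20 Juniper=27 → close Cedarfen (overflow 15)
  20÷4 = 5 each, +1 to first 0
Round 4: Ashgrove=23 Fernhollow=34 Greywater=25 Juniper=32 → close Fernhollow (overflow 19)
  34÷3 = 11 each, +1 to first 1
Round 5: Ashgrove=35 Greywater=36 Juniper=43 → close Juniper (overflow 28)
  43÷2 = 21 each, +1 to first 1
Round 6: Ashgrove=57 Greywater=57 → close Greywater (overflow 46)
  57÷1 = 57 each, +1 to first 0

Closure order: Hollowpine, Ironridge, Cedarfen, Fernhollow, Juniper, Greywater
Last habitat: Ashgrove with 114 animals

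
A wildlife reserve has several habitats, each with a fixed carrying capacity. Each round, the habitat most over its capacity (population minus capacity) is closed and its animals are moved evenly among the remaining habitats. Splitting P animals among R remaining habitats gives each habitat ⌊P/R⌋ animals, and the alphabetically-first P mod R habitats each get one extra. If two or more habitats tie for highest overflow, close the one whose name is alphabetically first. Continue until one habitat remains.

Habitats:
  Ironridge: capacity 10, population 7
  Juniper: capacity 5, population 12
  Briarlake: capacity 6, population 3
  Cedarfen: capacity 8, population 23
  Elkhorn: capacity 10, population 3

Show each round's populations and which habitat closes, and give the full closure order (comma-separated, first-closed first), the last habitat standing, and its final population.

Closure order: Cedarfen, Juniper, Briarlake, Ironridge
Last habitat: Elkhorn with 48 animals

Round 1: Briarlake=3 Cedarfen=23 Elkhorn=3 Ironridge=7 Juniper=12 → close Cedarfen (overflow 15)
  23÷4 = 5 each, +1 to first 3
Round 2: Briarlake=9 Elkhorn=9 Ironridge=13 Juniper=17 → close Juniper (overflow 12)
  17÷3 = 5 each, +1 to first 2
Round 3: Briarlake=15 Elkhorn=15 Ironridge=18 → close Briarlake (overflow 9)
  15÷2 = 7 each, +1 to first 1
Round 4: Elkhorn=23 Ironridge=25 → close Ironridge (overflow 15)
  25÷1 = 25 each, +1 to first 0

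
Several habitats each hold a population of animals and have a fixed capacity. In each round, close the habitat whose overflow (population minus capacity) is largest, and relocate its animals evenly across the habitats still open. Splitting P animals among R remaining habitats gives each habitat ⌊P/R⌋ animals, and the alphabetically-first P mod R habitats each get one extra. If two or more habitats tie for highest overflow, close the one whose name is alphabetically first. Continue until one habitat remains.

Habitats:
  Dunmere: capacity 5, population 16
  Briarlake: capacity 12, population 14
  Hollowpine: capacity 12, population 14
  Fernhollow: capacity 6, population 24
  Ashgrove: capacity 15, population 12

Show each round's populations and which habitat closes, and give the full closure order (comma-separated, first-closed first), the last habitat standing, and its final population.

Closure order: Fernhollow, Dunmere, Briarlake, Hollowpine
Last habitat: Ashgrove with 80 animals

Round 1: Ashgrove=12 Briarlake=14 Dunmere=16 Fernhollow=24 Hollowpine=14 → close Fernhollow (overflow 18)
  24÷4 = 6 each, +1 to first 0
Round 2: Ashgrove=18 Briarlake=20 Dunmere=22 Hollowpine=20 → close Dunmere (overflow 17)
  22÷3 = 7 each, +1 to first 1
Round 3: Ashgrove=26 Briarlake=27 Hollowpine=27 → close Briarlake (overflow 15)
  27÷2 = 13 each, +1 to first 1
Round 4: Ashgrove=40 Hollowpine=40 → close Hollowpine (overflow 28)
  40÷1 = 40 each, +1 to first 0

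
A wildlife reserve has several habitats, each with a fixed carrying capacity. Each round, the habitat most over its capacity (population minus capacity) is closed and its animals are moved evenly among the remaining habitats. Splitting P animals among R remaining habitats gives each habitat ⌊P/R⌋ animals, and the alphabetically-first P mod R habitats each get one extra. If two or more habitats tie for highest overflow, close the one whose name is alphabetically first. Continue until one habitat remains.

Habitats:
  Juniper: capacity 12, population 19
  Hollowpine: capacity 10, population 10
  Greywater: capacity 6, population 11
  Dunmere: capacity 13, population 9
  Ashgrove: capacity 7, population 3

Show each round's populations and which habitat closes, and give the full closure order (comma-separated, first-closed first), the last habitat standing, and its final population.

Round 1: Ashgrove=3 Dunmere=9 Greywater=11 Hollowpine=10 Juniper=19 → close Juniper (overflow 7)
  19÷4 = 4 each, +1 to first 3
Round 2: Ashgrove=8 Dunmere=14 Greywater=16 Hollowpine=14 → close Greywater (overflow 10)
  16÷3 = 5 each, +1 to first 1
Round 3: Ashgrove=14 Dunmere=19 Hollowpine=19 → close Hollowpine (overflow 9)
  19÷2 = 9 each, +1 to first 1
Round 4: Ashgrove=24 Dunmere=28 → close Ashgrove (overflow 17)
  24÷1 = 24 each, +1 to first 0

Closure order: Juniper, Greywater, Hollowpine, Ashgrove
Last habitat: Dunmere with 52 animals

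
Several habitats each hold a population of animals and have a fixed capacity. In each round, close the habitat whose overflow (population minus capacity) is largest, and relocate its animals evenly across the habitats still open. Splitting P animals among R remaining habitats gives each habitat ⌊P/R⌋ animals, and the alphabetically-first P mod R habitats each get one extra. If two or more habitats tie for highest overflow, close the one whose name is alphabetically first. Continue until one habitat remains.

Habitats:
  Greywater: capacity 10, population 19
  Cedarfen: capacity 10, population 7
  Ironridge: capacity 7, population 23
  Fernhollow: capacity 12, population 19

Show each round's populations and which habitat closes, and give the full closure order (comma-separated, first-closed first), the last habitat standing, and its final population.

Round 1: Cedarfen=7 Fernhollow=19 Greywater=19 Ironridge=23 → close Ironridge (overflow 16)
  23÷3 = 7 each, +1 to first 2
Round 2: Cedarfen=15 Fernhollow=27 Greywater=26 → close Greywater (overflow 16)
  26÷2 = 13 each, +1 to first 0
Round 3: Cedarfen=28 Fernhollow=40 → close Fernhollow (overflow 28)
  40÷1 = 40 each, +1 to first 0

Closure order: Ironridge, Greywater, Fernhollow
Last habitat: Cedarfen with 68 animals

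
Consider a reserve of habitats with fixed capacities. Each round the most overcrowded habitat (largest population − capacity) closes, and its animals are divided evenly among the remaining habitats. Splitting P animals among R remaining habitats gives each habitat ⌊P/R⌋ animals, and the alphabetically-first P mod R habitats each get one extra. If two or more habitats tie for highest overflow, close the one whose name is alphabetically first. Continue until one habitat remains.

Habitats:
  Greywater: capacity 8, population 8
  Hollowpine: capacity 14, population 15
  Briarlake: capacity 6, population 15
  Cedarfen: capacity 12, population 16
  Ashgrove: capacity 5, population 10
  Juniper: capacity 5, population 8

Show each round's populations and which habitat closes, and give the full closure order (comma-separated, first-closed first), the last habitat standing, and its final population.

Closure order: Briarlake, Ashgrove, Cedarfen, Juniper, Greywater
Last habitat: Hollowpine with 72 animals

Round 1: Ashgrove=10 Briarlake=15 Cedarfen=16 Greywater=8 Hollowpine=15 Juniper=8 → close Briarlake (overflow 9)
  15÷5 = 3 each, +1 to first 0
Round 2: Ashgrove=13 Cedarfen=19 Greywater=11 Hollowpine=18 Juniper=11 → close Ashgrove (overflow 8)
  13÷4 = 3 each, +1 to first 1
Round 3: Cedarfen=23 Greywater=14 Hollowpine=21 Juniper=14 → close Cedarfen (overflow 11)
  23÷3 = 7 each, +1 to first 2
Round 4: Greywater=22 Hollowpine=29 Juniper=21 → close Juniper (overflow 16)
  21÷2 = 10 each, +1 to first 1
Round 5: Greywater=33 Hollowpine=39 → close Greywater (overflow 25)
  33÷1 = 33 each, +1 to first 0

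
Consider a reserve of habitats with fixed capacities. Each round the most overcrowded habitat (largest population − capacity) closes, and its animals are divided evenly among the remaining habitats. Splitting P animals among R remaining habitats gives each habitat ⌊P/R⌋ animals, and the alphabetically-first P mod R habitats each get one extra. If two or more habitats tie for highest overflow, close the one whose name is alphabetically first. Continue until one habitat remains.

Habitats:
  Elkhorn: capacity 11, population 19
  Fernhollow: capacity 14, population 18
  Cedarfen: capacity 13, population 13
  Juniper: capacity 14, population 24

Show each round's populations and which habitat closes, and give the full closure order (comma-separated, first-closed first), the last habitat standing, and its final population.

Closure order: Juniper, Elkhorn, Fernhollow
Last habitat: Cedarfen with 74 animals

Round 1: Cedarfen=13 Elkhorn=19 Fernhollow=18 Juniper=24 → close Juniper (overflow 10)
  24÷3 = 8 each, +1 to first 0
Round 2: Cedarfen=21 Elkhorn=27 Fernhollow=26 → close Elkhorn (overflow 16)
  27÷2 = 13 each, +1 to first 1
Round 3: Cedarfen=35 Fernhollow=39 → close Fernhollow (overflow 25)
  39÷1 = 39 each, +1 to first 0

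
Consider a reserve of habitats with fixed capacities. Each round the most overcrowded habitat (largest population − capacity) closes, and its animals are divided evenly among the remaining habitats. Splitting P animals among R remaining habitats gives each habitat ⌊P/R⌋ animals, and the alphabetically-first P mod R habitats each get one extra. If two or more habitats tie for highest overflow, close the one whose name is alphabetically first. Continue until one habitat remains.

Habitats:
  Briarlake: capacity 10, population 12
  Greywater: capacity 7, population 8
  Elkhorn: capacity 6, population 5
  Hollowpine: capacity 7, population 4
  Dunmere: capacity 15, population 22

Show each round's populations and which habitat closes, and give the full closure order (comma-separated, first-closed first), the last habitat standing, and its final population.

Closure order: Dunmere, Briarlake, Greywater, Elkhorn
Last habitat: Hollowpine with 51 animals

Round 1: Briarlake=12 Dunmere=22 Elkhorn=5 Greywater=8 Hollowpine=4 → close Dunmere (overflow 7)
  22÷4 = 5 each, +1 to first 2
Round 2: Briarlake=18 Elkhorn=11 Greywater=13 Hollowpine=9 → close Briarlake (overflow 8)
  18÷3 = 6 each, +1 to first 0
Round 3: Elkhorn=17 Greywater=19 Hollowpine=15 → close Greywater (overflow 12)
  19÷2 = 9 each, +1 to first 1
Round 4: Elkhorn=27 Hollowpine=24 → close Elkhorn (overflow 21)
  27÷1 = 27 each, +1 to first 0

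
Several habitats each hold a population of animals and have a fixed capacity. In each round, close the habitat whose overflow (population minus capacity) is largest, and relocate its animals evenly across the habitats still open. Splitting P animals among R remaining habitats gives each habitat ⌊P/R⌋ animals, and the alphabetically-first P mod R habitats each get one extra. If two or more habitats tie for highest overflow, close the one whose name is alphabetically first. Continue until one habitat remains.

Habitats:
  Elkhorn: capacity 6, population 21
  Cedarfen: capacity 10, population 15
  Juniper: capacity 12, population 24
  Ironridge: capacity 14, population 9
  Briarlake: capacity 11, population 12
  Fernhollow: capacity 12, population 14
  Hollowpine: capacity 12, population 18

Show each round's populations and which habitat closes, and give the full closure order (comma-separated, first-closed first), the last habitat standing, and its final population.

Round 1: Briarlake=12 Cedarfen=15 Elkhorn=21 Fernhollow=14 Hollowpine=18 Ironridge=9 Juniper=24 → close Elkhorn (overflow 15)
  21÷6 = 3 each, +1 to first 3
Round 2: Briarlake=16 Cedarfen=19 Fernhollow=18 Hollowpine=21 Ironridge=12 Juniper=27 → close Juniper (overflow 15)
  27÷5 = 5 each, +1 to first 2
Round 3: Briarlake=22 Cedarfen=25 Fernhollow=23 Hollowpine=26 Ironridge=17 → close Cedarfen (overflow 15)
  25÷4 = 6 each, +1 to first 1
Round 4: Briarlake=29 Fernhollow=29 Hollowpine=32 Ironridge=23 → close Hollowpine (overflow 20)
  32÷3 = 10 each, +1 to first 2
Round 5: Briarlake=40 Fernhollow=40 Ironridge=33 → close Briarlake (overflow 29)
  40÷2 = 20 each, +1 to first 0
Round 6: Fernhollow=60 Ironridge=53 → close Fernhollow (overflow 48)
  60÷1 = 60 each, +1 to first 0

Closure order: Elkhorn, Juniper, Cedarfen, Hollowpine, Briarlake, Fernhollow
Last habitat: Ironridge with 113 animals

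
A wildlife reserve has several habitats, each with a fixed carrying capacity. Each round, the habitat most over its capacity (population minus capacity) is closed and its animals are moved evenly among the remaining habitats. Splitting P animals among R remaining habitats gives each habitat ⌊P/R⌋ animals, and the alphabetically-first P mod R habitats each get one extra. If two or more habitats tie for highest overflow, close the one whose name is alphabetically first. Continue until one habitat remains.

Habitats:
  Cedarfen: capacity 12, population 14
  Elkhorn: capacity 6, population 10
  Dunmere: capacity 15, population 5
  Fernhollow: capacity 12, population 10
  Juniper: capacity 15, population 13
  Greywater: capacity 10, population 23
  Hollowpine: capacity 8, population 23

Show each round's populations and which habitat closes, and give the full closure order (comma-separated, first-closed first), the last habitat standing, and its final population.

Round 1: Cedarfen=14 Dunmere=5 Elkhorn=10 Fernhollow=10 Greywater=23 Hollowpine=23 Juniper=13 → close Hollowpine (overflow 15)
  23÷6 = 3 each, +1 to first 5
Round 2: Cedarfen=18 Dunmere=9 Elkhorn=14 Fernhollow=14 Greywater=27 Juniper=16 → close Greywater (overflow 17)
  27÷5 = 5 each, +1 to first 2
Round 3: Cedarfen=24 Dunmere=15 Elkhorn=19 Fernhollow=19 Juniper=21 → close Elkhorn (overflow 13)
  19÷4 = 4 each, +1 to first 3
Round 4: Cedarfen=29 Dunmere=20 Fernhollow=24 Juniper=25 → close Cedarfen (overflow 17)
  29÷3 = 9 each, +1 to first 2
Round 5: Dunmere=30 Fernhollow=34 Juniper=34 → close Fernhollow (overflow 22)
  34÷2 = 17 each, +1 to first 0
Round 6: Dunmere=47 Juniper=51 → close Juniper (overflow 36)
  51÷1 = 51 each, +1 to first 0

Closure order: Hollowpine, Greywater, Elkhorn, Cedarfen, Fernhollow, Juniper
Last habitat: Dunmere with 98 animals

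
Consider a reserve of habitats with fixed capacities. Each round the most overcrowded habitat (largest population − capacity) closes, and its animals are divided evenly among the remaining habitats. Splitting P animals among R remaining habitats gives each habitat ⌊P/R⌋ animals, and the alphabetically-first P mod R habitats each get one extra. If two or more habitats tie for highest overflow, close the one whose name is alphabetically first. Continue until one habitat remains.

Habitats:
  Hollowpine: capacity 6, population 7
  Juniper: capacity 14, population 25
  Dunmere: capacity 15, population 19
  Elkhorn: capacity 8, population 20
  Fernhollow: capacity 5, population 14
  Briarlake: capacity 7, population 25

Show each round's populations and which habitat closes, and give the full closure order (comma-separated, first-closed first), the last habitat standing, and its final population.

Closure order: Briarlake, Elkhorn, Juniper, Fernhollow, Dunmere
Last habitat: Hollowpine with 110 animals

Round 1: Briarlake=25 Dunmere=19 Elkhorn=20 Fernhollow=14 Hollowpine=7 Juniper=25 → close Briarlake (overflow 18)
  25÷5 = 5 each, +1 to first 0
Round 2: Dunmere=24 Elkhorn=25 Fernhollow=19 Hollowpine=12 Juniper=30 → close Elkhorn (overflow 17)
  25÷4 = 6 each, +1 to first 1
Round 3: Dunmere=31 Fernhollow=25 Hollowpine=18 Juniper=36 → close Juniper (overflow 22)
  36÷3 = 12 each, +1 to first 0
Round 4: Dunmere=43 Fernhollow=37 Hollowpine=30 → close Fernhollow (overflow 32)
  37÷2 = 18 each, +1 to first 1
Round 5: Dunmere=62 Hollowpine=48 → close Dunmere (overflow 47)
  62÷1 = 62 each, +1 to first 0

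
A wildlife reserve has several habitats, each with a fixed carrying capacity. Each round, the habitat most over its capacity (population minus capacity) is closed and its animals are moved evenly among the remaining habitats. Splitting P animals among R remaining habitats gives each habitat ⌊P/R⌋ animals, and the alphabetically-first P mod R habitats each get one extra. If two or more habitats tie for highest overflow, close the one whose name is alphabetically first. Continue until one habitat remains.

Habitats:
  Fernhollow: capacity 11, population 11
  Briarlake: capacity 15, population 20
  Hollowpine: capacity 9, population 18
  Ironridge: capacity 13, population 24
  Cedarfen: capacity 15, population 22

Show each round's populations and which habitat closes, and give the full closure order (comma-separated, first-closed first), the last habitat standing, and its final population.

Round 1: Briarlake=20 Cedarfen=22 Fernhollow=11 Hollowpine=18 Ironridge=24 → close Ironridge (overflow 11)
  24÷4 = 6 each, +1 to first 0
Round 2: Briarlake=26 Cedarfen=28 Fernhollow=17 Hollowpine=24 → close Hollowpine (overflow 15)
  24÷3 = 8 each, +1 to first 0
Round 3: Briarlake=34 Cedarfen=36 Fernhollow=25 → close Cedarfen (overflow 21)
  36÷2 = 18 each, +1 to first 0
Round 4: Briarlake=52 Fernhollow=43 → close Briarlake (overflow 37)
  52÷1 = 52 each, +1 to first 0

Closure order: Ironridge, Hollowpine, Cedarfen, Briarlake
Last habitat: Fernhollow with 95 animals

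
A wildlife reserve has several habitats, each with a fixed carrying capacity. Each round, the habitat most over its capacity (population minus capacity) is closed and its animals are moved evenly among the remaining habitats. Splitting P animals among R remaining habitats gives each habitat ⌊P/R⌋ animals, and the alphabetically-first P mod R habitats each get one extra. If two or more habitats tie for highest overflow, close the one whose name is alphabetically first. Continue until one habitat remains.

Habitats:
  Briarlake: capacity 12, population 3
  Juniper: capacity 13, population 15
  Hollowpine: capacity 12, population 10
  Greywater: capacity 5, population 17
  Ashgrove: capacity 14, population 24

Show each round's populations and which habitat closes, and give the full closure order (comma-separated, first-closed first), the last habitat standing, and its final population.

Round 1: Ashgrove=24 Briarlake=3 Greywater=17 Hollowpine=10 Juniper=15 → close Greywater (overflow 12)
  17÷4 = 4 each, +1 to first 1
Round 2: Ashgrove=29 Briarlake=7 Hollowpine=14 Juniper=19 → close Ashgrove (overflow 15)
  29÷3 = 9 each, +1 to first 2
Round 3: Briarlake=17 Hollowpine=24 Juniper=28 → close Juniper (overflow 15)
  28÷2 = 14 each, +1 to first 0
Round 4: Briarlake=31 Hollowpine=38 → close Hollowpine (overflow 26)
  38÷1 = 38 each, +1 to first 0

Closure order: Greywater, Ashgrove, Juniper, Hollowpine
Last habitat: Briarlake with 69 animals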